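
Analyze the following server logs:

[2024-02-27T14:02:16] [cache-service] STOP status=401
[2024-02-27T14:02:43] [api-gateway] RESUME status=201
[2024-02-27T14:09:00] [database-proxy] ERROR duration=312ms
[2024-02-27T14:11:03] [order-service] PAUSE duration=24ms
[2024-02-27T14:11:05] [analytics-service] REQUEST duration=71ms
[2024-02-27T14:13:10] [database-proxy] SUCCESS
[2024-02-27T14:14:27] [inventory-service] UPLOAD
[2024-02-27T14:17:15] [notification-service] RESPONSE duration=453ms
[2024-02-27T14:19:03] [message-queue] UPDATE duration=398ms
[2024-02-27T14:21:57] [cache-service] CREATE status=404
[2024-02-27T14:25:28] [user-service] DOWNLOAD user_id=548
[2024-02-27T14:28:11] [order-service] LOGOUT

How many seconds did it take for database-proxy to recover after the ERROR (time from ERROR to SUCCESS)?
250

To calculate recovery time:

1. Find ERROR event for database-proxy: 2024-02-27T14:09:00
2. Find next SUCCESS event for database-proxy: 2024-02-27T14:13:10
3. Recovery time: 2024-02-27T14:13:10 - 2024-02-27T14:09:00 = 250 seconds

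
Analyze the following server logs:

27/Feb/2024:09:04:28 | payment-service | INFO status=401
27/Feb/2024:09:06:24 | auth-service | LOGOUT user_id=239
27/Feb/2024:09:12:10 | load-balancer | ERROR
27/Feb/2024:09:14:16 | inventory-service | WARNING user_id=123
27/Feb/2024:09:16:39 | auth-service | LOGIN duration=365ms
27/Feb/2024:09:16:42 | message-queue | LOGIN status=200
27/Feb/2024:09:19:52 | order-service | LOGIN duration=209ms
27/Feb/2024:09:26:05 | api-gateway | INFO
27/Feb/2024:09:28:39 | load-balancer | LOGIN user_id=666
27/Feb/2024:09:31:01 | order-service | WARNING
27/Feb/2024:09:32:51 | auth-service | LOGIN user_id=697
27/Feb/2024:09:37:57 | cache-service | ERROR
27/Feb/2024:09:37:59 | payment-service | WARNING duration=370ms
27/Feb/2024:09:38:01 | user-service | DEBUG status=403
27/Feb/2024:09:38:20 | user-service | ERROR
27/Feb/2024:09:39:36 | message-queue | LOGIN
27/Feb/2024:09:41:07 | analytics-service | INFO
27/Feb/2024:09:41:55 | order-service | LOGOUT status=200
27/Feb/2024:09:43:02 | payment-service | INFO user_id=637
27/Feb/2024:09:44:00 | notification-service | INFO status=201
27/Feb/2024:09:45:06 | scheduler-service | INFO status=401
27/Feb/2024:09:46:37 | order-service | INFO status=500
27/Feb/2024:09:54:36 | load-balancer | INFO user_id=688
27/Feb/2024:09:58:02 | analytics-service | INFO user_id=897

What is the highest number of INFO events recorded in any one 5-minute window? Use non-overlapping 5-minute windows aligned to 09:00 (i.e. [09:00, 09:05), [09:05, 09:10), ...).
3

To find the burst window:

1. Divide the log period into non-overlapping 5-minute windows starting at 09:00
2. Count INFO events in each window
3. Find the window with maximum count
4. Maximum events in a window: 3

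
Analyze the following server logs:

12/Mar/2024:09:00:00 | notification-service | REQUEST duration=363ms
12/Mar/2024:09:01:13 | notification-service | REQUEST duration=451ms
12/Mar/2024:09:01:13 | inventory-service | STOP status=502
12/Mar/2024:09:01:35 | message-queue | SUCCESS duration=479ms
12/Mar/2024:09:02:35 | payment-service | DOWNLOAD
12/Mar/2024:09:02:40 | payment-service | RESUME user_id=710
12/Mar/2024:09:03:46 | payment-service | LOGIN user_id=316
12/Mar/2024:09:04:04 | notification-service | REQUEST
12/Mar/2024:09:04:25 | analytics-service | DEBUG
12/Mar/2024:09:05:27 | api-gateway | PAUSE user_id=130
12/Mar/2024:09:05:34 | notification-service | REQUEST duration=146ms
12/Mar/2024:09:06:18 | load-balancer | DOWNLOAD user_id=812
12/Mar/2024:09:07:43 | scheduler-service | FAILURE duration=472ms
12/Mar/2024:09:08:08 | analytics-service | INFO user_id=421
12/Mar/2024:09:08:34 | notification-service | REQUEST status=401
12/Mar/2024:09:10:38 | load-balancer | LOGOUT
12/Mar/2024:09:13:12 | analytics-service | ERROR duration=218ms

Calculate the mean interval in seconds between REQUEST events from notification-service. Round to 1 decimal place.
128.5

To calculate average interval:

1. Find all REQUEST events for notification-service in order
2. Calculate time gaps between consecutive events
3. Compute mean of gaps: 514 / 4 = 128.5 seconds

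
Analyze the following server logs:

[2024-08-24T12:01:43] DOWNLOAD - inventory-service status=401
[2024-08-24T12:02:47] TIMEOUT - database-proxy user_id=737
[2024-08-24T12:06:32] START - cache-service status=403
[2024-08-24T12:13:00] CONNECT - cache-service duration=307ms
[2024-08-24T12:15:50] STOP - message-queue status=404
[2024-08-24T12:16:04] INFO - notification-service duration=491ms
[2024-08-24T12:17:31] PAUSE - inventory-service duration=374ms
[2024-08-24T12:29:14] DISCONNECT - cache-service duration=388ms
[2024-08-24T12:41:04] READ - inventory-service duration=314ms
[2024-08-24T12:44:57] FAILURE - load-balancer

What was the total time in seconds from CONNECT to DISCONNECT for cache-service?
974

To calculate state duration:

1. Find CONNECT event for cache-service: 2024-08-24T12:13:00
2. Find DISCONNECT event for cache-service: 2024-08-24T12:29:14
3. Calculate duration: 2024-08-24T12:29:14 - 2024-08-24T12:13:00 = 974 seconds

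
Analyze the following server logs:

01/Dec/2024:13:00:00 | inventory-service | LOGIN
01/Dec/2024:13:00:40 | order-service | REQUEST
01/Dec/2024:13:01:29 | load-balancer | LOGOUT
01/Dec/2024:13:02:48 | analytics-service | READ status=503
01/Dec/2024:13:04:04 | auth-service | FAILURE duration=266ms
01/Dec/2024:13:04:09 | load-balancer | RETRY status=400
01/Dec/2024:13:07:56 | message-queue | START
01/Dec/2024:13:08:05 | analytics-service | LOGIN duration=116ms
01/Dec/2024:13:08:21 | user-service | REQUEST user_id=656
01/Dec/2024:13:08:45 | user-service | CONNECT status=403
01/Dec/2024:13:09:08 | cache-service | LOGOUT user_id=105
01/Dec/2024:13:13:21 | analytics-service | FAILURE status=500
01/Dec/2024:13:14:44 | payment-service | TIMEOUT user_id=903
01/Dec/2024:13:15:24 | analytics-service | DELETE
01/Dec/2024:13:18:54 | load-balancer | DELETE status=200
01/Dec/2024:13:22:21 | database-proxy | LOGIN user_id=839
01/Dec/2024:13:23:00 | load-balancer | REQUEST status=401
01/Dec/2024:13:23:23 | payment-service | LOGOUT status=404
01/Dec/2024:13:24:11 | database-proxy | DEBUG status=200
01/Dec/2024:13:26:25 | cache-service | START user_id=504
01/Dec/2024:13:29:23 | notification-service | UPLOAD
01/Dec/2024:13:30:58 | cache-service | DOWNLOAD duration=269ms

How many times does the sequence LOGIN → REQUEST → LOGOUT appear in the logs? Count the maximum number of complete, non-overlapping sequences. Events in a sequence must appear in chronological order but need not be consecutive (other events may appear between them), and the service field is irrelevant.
3

To count sequences:

1. Look for pattern: LOGIN → REQUEST → LOGOUT
2. Greedily scan the log in chronological order, matching each sequence element in turn (ignoring service)
3. Each time the full pattern completes, increment the count and restart matching from the next event
4. Complete non-overlapping sequences found: 3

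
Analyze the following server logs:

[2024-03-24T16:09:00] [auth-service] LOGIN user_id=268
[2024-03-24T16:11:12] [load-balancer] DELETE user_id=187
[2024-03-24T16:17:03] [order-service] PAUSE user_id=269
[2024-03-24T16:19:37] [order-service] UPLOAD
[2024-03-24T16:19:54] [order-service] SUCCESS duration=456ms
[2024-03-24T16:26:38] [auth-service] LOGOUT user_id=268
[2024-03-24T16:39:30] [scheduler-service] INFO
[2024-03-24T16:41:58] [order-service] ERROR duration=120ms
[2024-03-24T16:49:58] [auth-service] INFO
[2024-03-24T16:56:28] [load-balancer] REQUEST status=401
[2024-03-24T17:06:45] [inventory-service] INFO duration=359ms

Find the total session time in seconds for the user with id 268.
1058

To calculate session duration:

1. Find LOGIN event for user_id=268: 2024-03-24T16:09:00
2. Find LOGOUT event for user_id=268: 2024-03-24T16:26:38
3. Session duration: 2024-03-24T16:26:38 - 2024-03-24T16:09:00 = 1058 seconds (17 minutes)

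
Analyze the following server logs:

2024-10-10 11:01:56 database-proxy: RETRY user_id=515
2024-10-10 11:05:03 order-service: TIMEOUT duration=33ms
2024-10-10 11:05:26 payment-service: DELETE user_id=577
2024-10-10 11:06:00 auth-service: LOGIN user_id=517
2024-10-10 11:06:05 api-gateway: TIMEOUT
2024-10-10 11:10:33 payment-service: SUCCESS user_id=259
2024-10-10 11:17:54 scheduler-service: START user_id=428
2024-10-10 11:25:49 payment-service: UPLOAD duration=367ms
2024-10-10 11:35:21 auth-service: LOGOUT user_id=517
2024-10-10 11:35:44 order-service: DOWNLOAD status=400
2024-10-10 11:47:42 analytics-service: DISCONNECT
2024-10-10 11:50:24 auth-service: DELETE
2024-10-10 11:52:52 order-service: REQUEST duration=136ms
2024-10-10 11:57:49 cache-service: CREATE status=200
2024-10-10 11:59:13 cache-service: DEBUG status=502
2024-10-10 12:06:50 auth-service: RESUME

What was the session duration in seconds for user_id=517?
1761

To calculate session duration:

1. Find LOGIN event for user_id=517: 2024-10-10 11:06:00
2. Find LOGOUT event for user_id=517: 2024-10-10 11:35:21
3. Session duration: 2024-10-10 11:35:21 - 2024-10-10 11:06:00 = 1761 seconds (29 minutes)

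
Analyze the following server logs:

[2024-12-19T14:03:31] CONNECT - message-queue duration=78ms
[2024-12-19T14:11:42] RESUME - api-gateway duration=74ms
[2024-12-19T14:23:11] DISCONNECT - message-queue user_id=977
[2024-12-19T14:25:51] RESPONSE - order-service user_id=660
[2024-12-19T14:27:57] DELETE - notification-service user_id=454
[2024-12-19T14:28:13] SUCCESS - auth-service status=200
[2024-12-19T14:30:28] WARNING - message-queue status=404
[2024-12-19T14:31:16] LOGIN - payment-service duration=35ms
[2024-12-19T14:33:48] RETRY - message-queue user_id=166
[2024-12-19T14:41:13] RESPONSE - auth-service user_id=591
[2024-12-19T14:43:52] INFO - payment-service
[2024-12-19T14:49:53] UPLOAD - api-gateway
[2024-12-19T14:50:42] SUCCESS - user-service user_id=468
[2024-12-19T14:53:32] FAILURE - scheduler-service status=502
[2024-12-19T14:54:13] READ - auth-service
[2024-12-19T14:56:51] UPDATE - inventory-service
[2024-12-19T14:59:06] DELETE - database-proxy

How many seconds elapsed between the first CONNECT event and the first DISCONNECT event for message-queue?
1180

To find the time between events:

1. Locate the first CONNECT event for message-queue: 2024-12-19T14:03:31
2. Locate the first DISCONNECT event for message-queue: 2024-12-19T14:23:11
3. Calculate the difference: 2024-12-19T14:23:11 - 2024-12-19T14:03:31 = 1180 seconds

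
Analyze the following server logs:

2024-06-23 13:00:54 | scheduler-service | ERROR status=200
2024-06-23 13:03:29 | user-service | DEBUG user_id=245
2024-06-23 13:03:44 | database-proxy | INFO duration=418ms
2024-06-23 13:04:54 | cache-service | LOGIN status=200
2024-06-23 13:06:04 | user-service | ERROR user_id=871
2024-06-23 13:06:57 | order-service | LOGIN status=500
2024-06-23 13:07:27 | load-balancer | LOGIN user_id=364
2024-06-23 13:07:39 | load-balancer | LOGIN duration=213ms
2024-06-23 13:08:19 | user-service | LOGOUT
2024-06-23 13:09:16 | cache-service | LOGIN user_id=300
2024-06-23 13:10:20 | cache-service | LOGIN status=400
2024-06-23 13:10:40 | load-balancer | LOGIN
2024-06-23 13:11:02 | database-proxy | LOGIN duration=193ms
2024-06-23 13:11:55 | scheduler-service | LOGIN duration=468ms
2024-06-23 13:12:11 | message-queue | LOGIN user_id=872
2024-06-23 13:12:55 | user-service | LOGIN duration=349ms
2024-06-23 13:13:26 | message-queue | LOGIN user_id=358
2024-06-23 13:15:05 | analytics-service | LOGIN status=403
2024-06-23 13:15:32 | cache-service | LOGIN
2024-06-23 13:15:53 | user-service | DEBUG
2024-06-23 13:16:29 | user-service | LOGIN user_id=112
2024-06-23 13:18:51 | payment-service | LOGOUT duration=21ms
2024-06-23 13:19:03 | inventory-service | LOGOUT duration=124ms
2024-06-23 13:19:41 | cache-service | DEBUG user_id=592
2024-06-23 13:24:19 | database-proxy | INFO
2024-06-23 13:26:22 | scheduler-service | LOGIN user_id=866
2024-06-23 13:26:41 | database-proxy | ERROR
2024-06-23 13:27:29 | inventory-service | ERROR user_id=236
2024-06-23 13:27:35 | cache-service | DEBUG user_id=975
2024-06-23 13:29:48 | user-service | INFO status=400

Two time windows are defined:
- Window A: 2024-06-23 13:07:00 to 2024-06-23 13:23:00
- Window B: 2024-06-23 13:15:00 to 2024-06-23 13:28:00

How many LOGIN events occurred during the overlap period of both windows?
3

To find overlap events:

1. Window A: 2024-06-23 13:07:00 to 2024-06-23 13:23:00
2. Window B: 2024-06-23 13:15:00 to 2024-06-23 13:28:00
3. Overlap period: 2024-06-23 13:15:00 to 2024-06-23 13:23:00
4. Count LOGIN events in overlap: 3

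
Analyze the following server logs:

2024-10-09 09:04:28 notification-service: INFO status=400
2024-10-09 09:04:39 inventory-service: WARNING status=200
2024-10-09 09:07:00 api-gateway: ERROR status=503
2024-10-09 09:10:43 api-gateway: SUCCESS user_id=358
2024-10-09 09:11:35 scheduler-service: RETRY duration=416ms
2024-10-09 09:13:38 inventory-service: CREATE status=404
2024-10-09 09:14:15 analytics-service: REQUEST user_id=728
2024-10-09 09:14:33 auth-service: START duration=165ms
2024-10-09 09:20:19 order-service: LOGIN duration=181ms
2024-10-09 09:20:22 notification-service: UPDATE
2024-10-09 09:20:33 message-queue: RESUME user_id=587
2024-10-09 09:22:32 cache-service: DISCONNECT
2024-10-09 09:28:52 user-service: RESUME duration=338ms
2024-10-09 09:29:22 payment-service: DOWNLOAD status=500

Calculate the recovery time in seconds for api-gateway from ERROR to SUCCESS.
223

To calculate recovery time:

1. Find ERROR event for api-gateway: 2024-10-09 09:07:00
2. Find next SUCCESS event for api-gateway: 2024-10-09 09:10:43
3. Recovery time: 2024-10-09 09:10:43 - 2024-10-09 09:07:00 = 223 seconds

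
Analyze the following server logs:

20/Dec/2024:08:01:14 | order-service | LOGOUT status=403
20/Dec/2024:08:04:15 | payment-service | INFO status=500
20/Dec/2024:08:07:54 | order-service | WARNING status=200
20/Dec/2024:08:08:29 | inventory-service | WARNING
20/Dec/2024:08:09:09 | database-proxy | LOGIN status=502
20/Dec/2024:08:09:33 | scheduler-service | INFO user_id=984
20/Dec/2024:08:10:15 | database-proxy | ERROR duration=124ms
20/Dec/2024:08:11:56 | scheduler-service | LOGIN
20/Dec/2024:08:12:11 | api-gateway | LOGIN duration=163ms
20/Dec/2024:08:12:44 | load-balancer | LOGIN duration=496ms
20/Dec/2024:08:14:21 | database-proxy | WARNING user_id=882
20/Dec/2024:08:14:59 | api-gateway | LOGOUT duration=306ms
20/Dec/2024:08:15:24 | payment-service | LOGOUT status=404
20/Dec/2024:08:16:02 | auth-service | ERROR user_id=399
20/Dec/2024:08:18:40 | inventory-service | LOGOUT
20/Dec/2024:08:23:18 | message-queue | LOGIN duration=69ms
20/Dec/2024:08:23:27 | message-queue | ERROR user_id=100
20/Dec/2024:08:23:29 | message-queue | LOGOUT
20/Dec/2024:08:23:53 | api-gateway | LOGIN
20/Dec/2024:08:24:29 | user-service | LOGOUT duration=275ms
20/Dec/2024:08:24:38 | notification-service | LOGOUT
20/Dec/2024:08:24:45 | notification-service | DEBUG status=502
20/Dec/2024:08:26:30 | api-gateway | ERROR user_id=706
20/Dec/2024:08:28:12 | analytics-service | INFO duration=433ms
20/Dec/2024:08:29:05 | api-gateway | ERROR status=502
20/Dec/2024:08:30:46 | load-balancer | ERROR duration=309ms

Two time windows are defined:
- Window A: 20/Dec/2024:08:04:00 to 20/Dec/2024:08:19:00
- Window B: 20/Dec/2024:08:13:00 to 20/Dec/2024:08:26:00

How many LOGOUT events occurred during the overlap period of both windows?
3

To find overlap events:

1. Window A: 20/Dec/2024:08:04:00 to 20/Dec/2024:08:19:00
2. Window B: 20/Dec/2024:08:13:00 to 20/Dec/2024:08:26:00
3. Overlap period: 20/Dec/2024:08:13:00 to 20/Dec/2024:08:19:00
4. Count LOGOUT events in overlap: 3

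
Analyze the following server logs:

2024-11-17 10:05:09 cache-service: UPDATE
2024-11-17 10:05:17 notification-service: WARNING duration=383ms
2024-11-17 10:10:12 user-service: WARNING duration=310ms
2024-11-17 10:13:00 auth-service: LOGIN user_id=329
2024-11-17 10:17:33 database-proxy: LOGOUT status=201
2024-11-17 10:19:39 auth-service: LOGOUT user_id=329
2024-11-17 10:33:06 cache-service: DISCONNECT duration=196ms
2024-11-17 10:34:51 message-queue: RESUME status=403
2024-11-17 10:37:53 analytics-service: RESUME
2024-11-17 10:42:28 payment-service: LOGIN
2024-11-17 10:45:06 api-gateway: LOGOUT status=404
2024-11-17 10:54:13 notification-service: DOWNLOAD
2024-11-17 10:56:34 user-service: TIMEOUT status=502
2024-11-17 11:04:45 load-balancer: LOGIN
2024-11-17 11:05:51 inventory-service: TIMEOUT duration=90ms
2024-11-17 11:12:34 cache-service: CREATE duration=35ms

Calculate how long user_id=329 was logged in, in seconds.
399

To calculate session duration:

1. Find LOGIN event for user_id=329: 2024-11-17 10:13:00
2. Find LOGOUT event for user_id=329: 2024-11-17 10:19:39
3. Session duration: 2024-11-17 10:19:39 - 2024-11-17 10:13:00 = 399 seconds (6 minutes)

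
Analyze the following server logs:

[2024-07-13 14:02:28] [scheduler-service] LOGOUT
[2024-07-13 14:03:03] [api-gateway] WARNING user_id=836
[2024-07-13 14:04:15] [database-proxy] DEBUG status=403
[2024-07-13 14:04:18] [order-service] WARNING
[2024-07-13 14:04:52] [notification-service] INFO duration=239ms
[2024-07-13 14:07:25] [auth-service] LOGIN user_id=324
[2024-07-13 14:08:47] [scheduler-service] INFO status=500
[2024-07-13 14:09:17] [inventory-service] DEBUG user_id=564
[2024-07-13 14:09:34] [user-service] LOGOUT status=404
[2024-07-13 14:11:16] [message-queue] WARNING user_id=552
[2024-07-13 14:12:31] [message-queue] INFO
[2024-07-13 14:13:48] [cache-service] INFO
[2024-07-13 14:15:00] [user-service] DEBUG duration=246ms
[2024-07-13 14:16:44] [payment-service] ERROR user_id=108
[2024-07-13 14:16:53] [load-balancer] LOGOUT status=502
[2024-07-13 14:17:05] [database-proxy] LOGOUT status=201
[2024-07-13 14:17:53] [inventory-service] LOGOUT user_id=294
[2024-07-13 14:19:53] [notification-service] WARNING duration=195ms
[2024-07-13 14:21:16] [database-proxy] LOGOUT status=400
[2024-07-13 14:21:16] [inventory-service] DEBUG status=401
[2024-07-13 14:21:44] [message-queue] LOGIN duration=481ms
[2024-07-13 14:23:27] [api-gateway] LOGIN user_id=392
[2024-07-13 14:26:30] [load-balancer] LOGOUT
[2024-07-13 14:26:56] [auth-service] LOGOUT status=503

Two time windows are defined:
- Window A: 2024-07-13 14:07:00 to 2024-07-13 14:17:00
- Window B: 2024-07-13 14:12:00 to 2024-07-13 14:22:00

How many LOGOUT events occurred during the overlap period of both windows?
1

To find overlap events:

1. Window A: 2024-07-13 14:07:00 to 2024-07-13 14:17:00
2. Window B: 2024-07-13 14:12:00 to 2024-07-13 14:22:00
3. Overlap period: 2024-07-13 14:12:00 to 2024-07-13 14:17:00
4. Count LOGOUT events in overlap: 1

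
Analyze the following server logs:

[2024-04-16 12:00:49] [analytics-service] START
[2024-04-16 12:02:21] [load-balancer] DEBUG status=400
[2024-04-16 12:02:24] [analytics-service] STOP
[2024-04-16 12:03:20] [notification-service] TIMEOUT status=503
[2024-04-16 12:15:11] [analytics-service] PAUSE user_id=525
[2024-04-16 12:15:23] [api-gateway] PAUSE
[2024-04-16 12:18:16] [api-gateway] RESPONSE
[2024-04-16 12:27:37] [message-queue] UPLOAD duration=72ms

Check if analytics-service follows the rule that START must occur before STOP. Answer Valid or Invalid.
Valid

To validate ordering:

1. Required order: START → STOP
2. Rule: START must occur before STOP
3. Check actual order of events for analytics-service
4. Result: Valid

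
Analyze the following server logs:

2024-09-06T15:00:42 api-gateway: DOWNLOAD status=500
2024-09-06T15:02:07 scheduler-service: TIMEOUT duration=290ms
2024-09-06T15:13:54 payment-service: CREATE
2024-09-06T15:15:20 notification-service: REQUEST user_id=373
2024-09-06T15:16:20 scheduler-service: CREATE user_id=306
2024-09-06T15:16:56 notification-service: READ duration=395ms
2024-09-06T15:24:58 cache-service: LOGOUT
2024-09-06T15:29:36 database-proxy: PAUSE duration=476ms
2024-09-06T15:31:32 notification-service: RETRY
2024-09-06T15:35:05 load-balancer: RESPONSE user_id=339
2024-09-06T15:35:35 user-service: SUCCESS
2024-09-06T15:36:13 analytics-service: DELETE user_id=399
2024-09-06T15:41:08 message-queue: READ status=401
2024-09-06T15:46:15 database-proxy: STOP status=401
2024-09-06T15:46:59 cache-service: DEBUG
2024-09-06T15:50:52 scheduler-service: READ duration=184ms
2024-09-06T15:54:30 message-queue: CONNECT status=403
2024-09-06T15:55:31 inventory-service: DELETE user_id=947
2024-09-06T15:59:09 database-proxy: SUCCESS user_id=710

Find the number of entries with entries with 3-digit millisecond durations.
4

To find matching entries:

1. Pattern to match: entries with 3-digit millisecond durations
2. Scan each log entry for the pattern
3. Count matches: 4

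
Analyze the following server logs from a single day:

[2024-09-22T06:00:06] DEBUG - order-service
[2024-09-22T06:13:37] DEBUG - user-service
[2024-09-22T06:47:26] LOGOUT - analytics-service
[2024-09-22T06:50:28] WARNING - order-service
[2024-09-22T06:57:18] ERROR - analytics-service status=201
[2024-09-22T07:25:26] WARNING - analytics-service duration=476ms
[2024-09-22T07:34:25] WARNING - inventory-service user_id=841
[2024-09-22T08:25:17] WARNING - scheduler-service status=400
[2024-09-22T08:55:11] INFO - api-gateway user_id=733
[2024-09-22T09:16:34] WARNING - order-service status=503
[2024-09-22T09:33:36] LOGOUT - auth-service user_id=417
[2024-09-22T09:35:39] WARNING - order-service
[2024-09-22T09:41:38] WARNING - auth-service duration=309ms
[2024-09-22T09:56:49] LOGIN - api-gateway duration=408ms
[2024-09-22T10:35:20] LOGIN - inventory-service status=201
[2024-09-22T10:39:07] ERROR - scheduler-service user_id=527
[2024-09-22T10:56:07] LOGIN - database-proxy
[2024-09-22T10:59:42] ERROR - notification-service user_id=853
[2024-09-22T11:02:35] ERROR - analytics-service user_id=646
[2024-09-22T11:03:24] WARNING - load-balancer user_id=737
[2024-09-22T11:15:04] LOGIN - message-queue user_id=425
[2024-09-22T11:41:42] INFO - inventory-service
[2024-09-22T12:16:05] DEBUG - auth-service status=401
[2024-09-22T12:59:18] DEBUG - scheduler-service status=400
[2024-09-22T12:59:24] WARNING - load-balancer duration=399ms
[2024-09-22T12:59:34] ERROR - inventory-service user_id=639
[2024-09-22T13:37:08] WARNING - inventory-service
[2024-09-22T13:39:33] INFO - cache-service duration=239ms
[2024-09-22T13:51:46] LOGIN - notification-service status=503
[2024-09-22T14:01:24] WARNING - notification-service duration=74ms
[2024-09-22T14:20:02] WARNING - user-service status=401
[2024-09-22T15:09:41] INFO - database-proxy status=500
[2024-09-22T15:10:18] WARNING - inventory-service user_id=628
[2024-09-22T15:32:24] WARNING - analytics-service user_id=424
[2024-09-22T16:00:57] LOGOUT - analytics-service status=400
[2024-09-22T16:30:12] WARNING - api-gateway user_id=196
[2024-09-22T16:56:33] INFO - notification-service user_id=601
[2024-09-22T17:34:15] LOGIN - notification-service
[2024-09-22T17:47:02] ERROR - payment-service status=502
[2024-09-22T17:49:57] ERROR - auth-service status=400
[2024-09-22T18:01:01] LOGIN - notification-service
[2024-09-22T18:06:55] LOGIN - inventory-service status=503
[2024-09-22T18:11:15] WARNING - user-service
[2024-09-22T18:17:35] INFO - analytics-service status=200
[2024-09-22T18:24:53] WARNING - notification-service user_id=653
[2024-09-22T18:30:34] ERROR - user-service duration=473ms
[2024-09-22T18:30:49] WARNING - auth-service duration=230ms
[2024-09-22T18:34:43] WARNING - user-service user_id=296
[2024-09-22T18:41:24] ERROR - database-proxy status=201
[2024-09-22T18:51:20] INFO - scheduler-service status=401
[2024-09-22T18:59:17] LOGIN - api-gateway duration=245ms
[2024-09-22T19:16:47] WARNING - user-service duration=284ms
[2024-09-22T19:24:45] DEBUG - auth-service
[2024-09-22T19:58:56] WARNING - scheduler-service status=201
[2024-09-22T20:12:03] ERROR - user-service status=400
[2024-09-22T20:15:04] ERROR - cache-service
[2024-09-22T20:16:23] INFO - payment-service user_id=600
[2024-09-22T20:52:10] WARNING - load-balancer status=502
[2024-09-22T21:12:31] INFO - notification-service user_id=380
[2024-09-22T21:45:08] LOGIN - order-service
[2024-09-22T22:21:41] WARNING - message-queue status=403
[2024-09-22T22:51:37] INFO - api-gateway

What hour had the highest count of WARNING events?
18

To find the peak hour:

1. Group all WARNING events by hour
2. Count events in each hour
3. Find hour with maximum count
4. Peak hour: 18 (with 4 events)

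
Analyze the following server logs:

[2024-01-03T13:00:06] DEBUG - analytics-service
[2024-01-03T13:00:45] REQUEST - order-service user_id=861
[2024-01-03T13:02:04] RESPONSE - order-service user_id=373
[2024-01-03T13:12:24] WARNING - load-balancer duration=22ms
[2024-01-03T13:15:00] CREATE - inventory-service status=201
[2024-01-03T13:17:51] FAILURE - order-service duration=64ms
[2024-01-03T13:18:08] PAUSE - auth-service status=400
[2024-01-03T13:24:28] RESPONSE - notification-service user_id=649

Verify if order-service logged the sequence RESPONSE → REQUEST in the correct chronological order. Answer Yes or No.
No

To verify sequence order:

1. Find all events in sequence RESPONSE → REQUEST for order-service
2. Extract their timestamps
3. Check if timestamps are in ascending order
4. Result: No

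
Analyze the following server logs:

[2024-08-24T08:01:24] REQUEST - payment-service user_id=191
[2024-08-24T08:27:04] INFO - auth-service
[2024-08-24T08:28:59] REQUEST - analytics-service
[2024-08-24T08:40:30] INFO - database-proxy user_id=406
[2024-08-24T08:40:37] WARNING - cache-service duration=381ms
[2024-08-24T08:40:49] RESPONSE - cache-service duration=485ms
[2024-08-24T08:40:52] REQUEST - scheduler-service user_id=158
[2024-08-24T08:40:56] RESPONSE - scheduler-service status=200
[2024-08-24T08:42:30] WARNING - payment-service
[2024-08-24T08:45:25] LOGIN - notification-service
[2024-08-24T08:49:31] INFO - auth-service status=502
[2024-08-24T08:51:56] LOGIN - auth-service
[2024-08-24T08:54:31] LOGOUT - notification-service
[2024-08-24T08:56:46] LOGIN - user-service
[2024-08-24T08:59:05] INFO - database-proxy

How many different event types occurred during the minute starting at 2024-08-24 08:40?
4

To count unique event types:

1. Filter events in the minute starting at 2024-08-24 08:40
2. Extract event types from matching entries
3. Count unique types: 4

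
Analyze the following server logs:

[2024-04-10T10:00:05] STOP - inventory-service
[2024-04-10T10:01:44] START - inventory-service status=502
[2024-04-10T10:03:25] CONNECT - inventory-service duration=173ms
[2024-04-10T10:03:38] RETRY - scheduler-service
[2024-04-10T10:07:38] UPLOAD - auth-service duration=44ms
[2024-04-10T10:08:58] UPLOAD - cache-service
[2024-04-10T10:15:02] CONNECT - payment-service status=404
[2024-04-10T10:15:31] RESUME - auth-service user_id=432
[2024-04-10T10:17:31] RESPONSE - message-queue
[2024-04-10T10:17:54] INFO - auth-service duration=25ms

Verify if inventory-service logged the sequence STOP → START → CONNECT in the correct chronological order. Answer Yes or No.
Yes

To verify sequence order:

1. Find all events in sequence STOP → START → CONNECT for inventory-service
2. Extract their timestamps
3. Check if timestamps are in ascending order
4. Result: Yes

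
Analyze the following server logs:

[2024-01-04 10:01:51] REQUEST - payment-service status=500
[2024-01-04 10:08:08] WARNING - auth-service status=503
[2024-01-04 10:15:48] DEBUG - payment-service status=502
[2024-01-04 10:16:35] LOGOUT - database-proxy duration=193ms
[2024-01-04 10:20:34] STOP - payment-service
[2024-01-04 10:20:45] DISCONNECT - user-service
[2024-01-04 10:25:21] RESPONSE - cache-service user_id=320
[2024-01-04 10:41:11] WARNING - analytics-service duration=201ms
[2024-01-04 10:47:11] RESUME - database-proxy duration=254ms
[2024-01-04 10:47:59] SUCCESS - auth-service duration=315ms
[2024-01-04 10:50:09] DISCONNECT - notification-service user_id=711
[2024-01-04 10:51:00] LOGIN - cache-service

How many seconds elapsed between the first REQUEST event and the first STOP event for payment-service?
1123

To find the time between events:

1. Locate the first REQUEST event for payment-service: 2024-01-04 10:01:51
2. Locate the first STOP event for payment-service: 2024-01-04 10:20:34
3. Calculate the difference: 2024-01-04 10:20:34 - 2024-01-04 10:01:51 = 1123 seconds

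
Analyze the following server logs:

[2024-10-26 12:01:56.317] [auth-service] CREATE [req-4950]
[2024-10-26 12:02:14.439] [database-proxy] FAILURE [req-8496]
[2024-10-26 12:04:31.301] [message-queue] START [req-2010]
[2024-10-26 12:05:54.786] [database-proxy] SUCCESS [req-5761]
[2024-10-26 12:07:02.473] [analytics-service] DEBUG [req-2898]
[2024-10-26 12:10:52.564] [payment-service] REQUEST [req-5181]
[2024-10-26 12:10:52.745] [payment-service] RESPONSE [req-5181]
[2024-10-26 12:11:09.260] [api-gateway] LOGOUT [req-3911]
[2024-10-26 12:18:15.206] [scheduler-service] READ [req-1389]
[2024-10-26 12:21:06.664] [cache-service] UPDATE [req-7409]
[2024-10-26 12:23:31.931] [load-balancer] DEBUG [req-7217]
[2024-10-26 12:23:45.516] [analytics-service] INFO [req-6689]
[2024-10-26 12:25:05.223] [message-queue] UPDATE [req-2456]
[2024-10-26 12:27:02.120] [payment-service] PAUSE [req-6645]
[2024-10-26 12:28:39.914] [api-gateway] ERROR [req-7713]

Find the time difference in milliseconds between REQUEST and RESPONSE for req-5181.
181

To calculate latency:

1. Find REQUEST with id req-5181: 2024-10-26 12:10:52.564
2. Find RESPONSE with id req-5181: 2024-10-26 12:10:52.745
3. Latency: 2024-10-26 12:10:52.745 - 2024-10-26 12:10:52.564 = 181ms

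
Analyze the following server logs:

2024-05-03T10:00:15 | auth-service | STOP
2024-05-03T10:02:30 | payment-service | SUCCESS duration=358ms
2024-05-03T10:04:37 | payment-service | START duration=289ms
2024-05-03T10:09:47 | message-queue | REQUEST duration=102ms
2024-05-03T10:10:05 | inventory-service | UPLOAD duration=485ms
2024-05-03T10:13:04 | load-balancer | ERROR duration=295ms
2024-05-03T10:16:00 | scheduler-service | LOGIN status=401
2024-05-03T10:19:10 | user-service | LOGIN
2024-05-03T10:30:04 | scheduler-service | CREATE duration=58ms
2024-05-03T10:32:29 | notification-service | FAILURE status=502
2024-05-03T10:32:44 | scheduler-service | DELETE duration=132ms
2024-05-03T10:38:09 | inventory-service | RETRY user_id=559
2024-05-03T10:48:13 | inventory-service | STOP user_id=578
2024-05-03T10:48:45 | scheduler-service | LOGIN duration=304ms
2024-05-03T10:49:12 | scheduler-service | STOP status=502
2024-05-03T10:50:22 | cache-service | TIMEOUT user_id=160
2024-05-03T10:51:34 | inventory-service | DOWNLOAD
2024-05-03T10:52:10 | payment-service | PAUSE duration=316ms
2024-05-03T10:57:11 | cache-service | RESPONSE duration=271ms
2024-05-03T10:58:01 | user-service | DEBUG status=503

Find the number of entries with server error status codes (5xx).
3

To find matching entries:

1. Pattern to match: server error status codes (5xx)
2. Scan each log entry for the pattern
3. Count matches: 3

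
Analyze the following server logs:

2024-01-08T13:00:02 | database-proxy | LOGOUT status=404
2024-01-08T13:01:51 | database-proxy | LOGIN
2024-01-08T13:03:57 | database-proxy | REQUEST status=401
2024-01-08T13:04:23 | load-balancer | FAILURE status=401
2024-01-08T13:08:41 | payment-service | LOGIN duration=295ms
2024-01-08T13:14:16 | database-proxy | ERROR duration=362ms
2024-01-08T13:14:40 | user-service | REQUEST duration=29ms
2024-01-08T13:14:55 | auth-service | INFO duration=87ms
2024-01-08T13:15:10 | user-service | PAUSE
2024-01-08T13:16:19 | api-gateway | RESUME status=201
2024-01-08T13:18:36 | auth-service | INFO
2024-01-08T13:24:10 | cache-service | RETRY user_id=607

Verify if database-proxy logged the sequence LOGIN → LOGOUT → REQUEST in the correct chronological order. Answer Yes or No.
No

To verify sequence order:

1. Find all events in sequence LOGIN → LOGOUT → REQUEST for database-proxy
2. Extract their timestamps
3. Check if timestamps are in ascending order
4. Result: No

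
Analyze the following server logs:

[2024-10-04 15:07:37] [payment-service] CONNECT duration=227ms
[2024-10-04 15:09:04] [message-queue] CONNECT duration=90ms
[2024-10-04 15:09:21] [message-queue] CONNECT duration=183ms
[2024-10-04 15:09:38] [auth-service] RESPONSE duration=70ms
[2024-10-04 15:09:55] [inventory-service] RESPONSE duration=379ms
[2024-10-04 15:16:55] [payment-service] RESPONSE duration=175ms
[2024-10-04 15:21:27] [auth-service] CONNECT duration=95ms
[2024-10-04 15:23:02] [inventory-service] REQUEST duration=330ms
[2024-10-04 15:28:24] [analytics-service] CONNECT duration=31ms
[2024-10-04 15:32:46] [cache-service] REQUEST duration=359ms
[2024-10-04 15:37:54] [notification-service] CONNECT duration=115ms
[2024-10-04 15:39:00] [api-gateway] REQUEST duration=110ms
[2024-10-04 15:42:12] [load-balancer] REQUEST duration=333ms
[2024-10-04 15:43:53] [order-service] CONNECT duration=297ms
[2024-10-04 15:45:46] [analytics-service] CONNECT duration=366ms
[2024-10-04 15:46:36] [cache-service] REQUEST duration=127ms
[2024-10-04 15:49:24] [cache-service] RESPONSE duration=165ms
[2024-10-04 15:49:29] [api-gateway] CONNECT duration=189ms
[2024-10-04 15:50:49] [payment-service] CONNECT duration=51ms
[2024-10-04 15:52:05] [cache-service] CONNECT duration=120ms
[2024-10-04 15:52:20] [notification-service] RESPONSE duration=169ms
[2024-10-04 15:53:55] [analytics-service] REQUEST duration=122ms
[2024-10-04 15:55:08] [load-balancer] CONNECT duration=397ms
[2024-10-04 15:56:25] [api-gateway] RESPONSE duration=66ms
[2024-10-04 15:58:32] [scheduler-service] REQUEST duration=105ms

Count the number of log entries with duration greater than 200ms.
8

To count timeouts:

1. Threshold: 200ms
2. Extract duration from each log entry
3. Count entries where duration > 200
4. Timeout count: 8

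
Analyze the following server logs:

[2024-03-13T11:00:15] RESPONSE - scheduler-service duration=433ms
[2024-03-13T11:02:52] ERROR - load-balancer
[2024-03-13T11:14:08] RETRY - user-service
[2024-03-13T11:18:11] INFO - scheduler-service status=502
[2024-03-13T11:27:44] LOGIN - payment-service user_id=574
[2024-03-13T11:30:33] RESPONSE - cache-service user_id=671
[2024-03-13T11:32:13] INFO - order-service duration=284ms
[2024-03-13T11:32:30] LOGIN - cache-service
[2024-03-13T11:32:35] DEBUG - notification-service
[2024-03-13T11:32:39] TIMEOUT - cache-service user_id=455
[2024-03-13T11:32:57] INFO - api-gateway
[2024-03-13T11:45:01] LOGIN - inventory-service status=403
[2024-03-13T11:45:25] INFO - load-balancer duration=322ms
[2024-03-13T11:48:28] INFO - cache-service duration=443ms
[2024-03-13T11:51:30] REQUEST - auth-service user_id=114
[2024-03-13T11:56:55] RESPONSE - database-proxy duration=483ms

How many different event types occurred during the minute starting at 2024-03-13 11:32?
4

To count unique event types:

1. Filter events in the minute starting at 2024-03-13 11:32
2. Extract event types from matching entries
3. Count unique types: 4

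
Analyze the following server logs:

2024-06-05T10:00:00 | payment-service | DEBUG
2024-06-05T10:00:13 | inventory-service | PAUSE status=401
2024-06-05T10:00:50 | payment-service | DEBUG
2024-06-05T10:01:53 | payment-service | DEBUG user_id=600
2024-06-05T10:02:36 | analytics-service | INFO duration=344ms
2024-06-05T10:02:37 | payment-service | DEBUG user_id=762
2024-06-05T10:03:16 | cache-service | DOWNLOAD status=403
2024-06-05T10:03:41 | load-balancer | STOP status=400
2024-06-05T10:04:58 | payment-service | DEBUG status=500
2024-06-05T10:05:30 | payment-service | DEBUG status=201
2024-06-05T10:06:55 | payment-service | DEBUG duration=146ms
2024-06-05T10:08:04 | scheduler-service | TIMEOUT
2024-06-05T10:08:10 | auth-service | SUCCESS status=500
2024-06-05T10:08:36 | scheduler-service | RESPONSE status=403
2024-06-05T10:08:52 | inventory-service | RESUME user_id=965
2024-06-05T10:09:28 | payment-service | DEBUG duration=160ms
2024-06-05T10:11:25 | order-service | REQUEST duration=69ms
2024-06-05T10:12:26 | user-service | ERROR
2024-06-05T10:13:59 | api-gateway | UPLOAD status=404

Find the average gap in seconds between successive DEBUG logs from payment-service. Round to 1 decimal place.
81.1

To calculate average interval:

1. Find all DEBUG events for payment-service in order
2. Calculate time gaps between consecutive events
3. Compute mean of gaps: 568 / 7 = 81.1 seconds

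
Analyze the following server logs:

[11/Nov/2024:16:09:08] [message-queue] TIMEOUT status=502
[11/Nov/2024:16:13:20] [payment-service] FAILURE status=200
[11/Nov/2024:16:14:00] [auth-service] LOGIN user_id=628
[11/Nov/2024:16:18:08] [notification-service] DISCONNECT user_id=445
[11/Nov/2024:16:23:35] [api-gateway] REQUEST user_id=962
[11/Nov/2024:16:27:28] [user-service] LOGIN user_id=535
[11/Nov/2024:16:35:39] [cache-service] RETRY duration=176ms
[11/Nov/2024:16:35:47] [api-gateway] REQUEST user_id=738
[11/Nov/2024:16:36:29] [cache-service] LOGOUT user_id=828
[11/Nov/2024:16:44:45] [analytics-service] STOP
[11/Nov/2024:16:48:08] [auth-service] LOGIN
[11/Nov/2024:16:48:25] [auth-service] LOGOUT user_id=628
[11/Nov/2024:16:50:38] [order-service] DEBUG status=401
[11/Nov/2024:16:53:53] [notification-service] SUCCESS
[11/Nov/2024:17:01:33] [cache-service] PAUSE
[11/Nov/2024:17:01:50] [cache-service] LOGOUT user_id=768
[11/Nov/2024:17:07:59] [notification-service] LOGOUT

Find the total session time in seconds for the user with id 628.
2065

To calculate session duration:

1. Find LOGIN event for user_id=628: 11/Nov/2024:16:14:00
2. Find LOGOUT event for user_id=628: 11/Nov/2024:16:48:25
3. Session duration: 11/Nov/2024:16:48:25 - 11/Nov/2024:16:14:00 = 2065 seconds (34 minutes)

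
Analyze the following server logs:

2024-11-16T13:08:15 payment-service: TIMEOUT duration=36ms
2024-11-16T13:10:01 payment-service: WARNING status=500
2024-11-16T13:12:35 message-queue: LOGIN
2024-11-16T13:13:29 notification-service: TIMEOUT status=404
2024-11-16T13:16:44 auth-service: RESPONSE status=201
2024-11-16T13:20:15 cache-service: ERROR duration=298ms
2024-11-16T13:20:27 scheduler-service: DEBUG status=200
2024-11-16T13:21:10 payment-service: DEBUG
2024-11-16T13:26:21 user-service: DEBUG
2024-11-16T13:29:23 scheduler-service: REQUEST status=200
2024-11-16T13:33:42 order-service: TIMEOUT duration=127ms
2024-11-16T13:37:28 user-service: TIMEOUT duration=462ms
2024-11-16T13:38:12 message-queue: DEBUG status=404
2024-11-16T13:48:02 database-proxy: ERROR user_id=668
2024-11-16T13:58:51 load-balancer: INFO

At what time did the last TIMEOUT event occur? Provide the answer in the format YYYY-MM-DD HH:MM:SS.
2024-11-16 13:37:28

To find the last event:

1. Filter for all TIMEOUT events
2. Sort by timestamp
3. Select the last one
4. Timestamp: 2024-11-16 13:37:28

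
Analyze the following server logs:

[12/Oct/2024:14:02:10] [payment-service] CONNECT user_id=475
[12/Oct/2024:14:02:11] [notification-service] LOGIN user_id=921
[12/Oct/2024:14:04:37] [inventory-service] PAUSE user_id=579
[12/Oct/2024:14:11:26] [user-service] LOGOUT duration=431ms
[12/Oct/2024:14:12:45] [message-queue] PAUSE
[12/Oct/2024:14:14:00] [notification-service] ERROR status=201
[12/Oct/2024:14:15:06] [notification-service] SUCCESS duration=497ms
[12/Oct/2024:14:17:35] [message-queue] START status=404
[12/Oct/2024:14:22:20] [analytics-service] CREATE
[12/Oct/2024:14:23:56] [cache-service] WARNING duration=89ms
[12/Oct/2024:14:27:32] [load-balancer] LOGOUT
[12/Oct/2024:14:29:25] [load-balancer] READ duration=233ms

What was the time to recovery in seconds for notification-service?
66

To calculate recovery time:

1. Find ERROR event for notification-service: 12/Oct/2024:14:14:00
2. Find next SUCCESS event for notification-service: 12/Oct/2024:14:15:06
3. Recovery time: 12/Oct/2024:14:15:06 - 12/Oct/2024:14:14:00 = 66 seconds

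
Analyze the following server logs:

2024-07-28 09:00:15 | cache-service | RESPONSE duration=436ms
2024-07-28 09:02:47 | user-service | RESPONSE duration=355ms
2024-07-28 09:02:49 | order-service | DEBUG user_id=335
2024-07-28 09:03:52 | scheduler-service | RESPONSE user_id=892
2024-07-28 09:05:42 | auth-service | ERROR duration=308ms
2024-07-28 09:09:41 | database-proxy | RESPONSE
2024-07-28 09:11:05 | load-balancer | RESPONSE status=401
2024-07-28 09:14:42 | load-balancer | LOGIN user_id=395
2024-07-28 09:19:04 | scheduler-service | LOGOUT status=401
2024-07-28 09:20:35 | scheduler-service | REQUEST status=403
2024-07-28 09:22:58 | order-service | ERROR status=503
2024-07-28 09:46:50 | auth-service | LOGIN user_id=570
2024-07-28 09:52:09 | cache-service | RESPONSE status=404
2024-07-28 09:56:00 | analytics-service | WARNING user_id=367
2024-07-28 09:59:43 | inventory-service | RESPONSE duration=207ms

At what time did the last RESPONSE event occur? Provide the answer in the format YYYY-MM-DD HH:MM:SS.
2024-07-28 09:59:43

To find the last event:

1. Filter for all RESPONSE events
2. Sort by timestamp
3. Select the last one
4. Timestamp: 2024-07-28 09:59:43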